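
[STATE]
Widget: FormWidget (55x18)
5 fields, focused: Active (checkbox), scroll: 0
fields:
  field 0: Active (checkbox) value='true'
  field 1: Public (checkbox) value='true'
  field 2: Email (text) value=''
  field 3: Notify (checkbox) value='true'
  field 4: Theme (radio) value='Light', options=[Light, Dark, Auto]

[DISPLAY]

> Active:     [x]                                      
  Public:     [x]                                      
  Email:      [                                       ]
  Notify:     [x]                                      
  Theme:      (●) Light  ( ) Dark  ( ) Auto            
                                                       
                                                       
                                                       
                                                       
                                                       
                                                       
                                                       
                                                       
                                                       
                                                       
                                                       
                                                       
                                                       


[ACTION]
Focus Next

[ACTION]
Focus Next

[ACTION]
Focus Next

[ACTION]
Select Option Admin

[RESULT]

  Active:     [x]                                      
  Public:     [x]                                      
  Email:      [                                       ]
> Notify:     [x]                                      
  Theme:      (●) Light  ( ) Dark  ( ) Auto            
                                                       
                                                       
                                                       
                                                       
                                                       
                                                       
                                                       
                                                       
                                                       
                                                       
                                                       
                                                       
                                                       


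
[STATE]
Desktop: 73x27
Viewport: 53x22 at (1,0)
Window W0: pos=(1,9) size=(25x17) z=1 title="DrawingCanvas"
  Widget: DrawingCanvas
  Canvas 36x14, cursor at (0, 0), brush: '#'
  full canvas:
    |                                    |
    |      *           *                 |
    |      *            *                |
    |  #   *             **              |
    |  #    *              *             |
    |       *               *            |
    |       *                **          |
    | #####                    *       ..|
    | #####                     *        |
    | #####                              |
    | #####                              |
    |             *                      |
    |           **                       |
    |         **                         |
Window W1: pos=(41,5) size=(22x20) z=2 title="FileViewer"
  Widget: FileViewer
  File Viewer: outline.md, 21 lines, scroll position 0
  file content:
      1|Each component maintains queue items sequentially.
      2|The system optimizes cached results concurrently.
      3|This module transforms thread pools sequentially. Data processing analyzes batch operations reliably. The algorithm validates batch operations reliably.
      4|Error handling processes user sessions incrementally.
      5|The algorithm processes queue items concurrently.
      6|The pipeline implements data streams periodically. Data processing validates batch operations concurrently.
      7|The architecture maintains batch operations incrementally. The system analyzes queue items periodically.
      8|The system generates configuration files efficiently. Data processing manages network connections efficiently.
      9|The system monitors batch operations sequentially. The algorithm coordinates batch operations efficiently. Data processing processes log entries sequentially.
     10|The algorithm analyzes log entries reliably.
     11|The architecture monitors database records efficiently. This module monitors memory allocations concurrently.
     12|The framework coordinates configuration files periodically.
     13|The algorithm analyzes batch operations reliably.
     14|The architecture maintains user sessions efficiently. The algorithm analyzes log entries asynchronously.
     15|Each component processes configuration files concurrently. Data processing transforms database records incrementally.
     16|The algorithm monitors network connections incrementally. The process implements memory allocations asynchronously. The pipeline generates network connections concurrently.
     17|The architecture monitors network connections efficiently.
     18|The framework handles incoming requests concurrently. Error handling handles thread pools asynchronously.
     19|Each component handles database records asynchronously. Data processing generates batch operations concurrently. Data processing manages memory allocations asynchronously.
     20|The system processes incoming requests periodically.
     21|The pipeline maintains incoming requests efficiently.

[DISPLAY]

                                                     
                                                     
                                                     
                                                     
                                                     
                                        ┏━━━━━━━━━━━━
                                        ┃ FileViewer 
                                        ┠────────────
                                        ┃Each compone
┏━━━━━━━━━━━━━━━━━━━━━━━┓               ┃The system o
┃ DrawingCanvas         ┃               ┃This module 
┠───────────────────────┨               ┃Error handli
┃+                      ┃               ┃The algorith
┃      *           *    ┃               ┃The pipeline
┃      *            *   ┃               ┃The architec
┃  #   *             ** ┃               ┃The system g
┃  #    *              *┃               ┃The system m
┃       *               ┃               ┃The algorith
┃       *               ┃               ┃The architec
┃ #####                 ┃               ┃The framewor
┃ #####                 ┃               ┃The algorith
┃ #####                 ┃               ┃The architec


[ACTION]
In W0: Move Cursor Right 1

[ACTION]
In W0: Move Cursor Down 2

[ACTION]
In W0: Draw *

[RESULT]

                                                     
                                                     
                                                     
                                                     
                                                     
                                        ┏━━━━━━━━━━━━
                                        ┃ FileViewer 
                                        ┠────────────
                                        ┃Each compone
┏━━━━━━━━━━━━━━━━━━━━━━━┓               ┃The system o
┃ DrawingCanvas         ┃               ┃This module 
┠───────────────────────┨               ┃Error handli
┃                       ┃               ┃The algorith
┃      *           *    ┃               ┃The pipeline
┃ *    *            *   ┃               ┃The architec
┃  #   *             ** ┃               ┃The system g
┃  #    *              *┃               ┃The system m
┃       *               ┃               ┃The algorith
┃       *               ┃               ┃The architec
┃ #####                 ┃               ┃The framewor
┃ #####                 ┃               ┃The algorith
┃ #####                 ┃               ┃The architec


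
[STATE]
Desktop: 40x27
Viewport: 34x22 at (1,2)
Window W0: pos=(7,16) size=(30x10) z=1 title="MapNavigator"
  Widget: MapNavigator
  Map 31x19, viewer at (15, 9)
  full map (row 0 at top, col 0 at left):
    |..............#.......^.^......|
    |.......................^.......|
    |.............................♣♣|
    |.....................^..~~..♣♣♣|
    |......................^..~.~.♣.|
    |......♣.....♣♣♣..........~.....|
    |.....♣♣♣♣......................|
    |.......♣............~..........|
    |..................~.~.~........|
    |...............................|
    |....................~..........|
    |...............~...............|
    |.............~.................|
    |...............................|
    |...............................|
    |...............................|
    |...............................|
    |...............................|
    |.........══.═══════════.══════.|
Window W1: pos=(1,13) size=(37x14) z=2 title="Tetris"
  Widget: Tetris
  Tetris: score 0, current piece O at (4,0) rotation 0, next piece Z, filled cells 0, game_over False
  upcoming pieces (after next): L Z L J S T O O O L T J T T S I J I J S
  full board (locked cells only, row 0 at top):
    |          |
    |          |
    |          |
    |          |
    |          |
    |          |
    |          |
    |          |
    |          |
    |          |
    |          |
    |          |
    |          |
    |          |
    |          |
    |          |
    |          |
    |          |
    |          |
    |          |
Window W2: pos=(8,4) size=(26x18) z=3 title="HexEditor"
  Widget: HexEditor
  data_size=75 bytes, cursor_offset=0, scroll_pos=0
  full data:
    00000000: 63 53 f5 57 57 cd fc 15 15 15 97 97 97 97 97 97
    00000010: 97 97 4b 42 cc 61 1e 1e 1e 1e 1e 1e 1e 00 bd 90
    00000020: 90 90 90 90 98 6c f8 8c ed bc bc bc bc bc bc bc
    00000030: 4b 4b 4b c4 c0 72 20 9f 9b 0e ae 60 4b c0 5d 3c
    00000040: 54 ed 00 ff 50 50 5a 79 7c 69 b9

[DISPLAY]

                                  
                                  
       ┏━━━━━━━━━━━━━━━━━━━━━━━━┓ 
       ┃ HexEditor              ┃ 
       ┠────────────────────────┨ 
       ┃00000000  63 53 f5 57 57┃ 
       ┃00000010  97 97 4b 42 cc┃ 
       ┃00000020  90 90 90 90 98┃ 
       ┃00000030  4b 4b 4b c4 c0┃ 
       ┃00000040  54 ed 00 ff 50┃ 
       ┃                        ┃ 
┏━━━━━━┃                        ┃━
┃ Tetri┃                        ┃ 
┠──────┃                        ┃─
┃      ┃                        ┃ 
┃      ┃                        ┃ 
┃      ┃                        ┃ 
┃      ┃                        ┃ 
┃      ┃                        ┃ 
┃      ┗━━━━━━━━━━━━━━━━━━━━━━━━┛ 
┃          │Score:                
┃          │0                     


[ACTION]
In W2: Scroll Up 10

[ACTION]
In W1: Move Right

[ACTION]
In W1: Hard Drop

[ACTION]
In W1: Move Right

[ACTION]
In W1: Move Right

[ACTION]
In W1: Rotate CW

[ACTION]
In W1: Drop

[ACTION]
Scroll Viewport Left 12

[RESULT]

                                  
                                  
        ┏━━━━━━━━━━━━━━━━━━━━━━━━┓
        ┃ HexEditor              ┃
        ┠────────────────────────┨
        ┃00000000  63 53 f5 57 57┃
        ┃00000010  97 97 4b 42 cc┃
        ┃00000020  90 90 90 90 98┃
        ┃00000030  4b 4b 4b c4 c0┃
        ┃00000040  54 ed 00 ff 50┃
        ┃                        ┃
 ┏━━━━━━┃                        ┃
 ┃ Tetri┃                        ┃
 ┠──────┃                        ┃
 ┃      ┃                        ┃
 ┃      ┃                        ┃
 ┃      ┃                        ┃
 ┃      ┃                        ┃
 ┃      ┃                        ┃
 ┃      ┗━━━━━━━━━━━━━━━━━━━━━━━━┛
 ┃          │Score:               
 ┃          │0                    


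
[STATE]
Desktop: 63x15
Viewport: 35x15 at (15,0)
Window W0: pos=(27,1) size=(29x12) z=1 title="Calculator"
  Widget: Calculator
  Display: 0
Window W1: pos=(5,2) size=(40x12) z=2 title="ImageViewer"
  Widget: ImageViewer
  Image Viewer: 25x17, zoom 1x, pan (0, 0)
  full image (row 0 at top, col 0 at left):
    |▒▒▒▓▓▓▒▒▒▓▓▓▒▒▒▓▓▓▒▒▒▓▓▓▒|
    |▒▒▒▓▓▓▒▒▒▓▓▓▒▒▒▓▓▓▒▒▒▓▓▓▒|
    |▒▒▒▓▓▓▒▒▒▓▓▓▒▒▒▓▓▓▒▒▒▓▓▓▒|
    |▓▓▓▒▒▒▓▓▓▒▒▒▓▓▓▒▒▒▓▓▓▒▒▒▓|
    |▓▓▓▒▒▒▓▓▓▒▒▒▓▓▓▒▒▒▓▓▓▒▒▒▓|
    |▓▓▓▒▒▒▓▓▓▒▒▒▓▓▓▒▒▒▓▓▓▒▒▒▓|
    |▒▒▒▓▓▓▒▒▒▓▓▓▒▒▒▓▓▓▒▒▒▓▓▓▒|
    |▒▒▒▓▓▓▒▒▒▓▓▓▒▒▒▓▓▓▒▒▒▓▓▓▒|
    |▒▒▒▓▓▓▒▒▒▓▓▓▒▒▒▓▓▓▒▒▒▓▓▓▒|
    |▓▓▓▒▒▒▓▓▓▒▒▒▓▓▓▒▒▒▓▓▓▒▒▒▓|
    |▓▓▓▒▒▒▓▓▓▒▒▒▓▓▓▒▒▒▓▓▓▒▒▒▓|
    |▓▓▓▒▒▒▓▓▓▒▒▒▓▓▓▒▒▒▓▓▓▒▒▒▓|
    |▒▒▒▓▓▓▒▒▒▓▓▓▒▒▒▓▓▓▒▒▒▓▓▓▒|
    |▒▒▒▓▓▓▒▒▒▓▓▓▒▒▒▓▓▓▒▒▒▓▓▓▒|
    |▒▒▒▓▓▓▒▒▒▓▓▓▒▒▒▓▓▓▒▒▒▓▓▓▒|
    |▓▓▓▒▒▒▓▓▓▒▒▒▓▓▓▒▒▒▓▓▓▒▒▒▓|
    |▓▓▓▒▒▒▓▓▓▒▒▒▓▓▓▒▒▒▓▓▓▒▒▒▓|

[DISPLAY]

                                   
            ┏━━━━━━━━━━━━━━━━━━━━━━
━━━━━━━━━━━━━━━━━━━━━━━━━━━━━┓     
wer                          ┃─────
─────────────────────────────┨     
▓▓▓▒▒▒▓▓▓▒▒▒▓▓▓▒             ┃     
▓▓▓▒▒▒▓▓▓▒▒▒▓▓▓▒             ┃     
▓▓▓▒▒▒▓▓▓▒▒▒▓▓▓▒             ┃     
▒▒▒▓▓▓▒▒▒▓▓▓▒▒▒▓             ┃     
▒▒▒▓▓▓▒▒▒▓▓▓▒▒▒▓             ┃     
▒▒▒▓▓▓▒▒▒▓▓▓▒▒▒▓             ┃     
▓▓▓▒▒▒▓▓▓▒▒▒▓▓▓▒             ┃     
▓▓▓▒▒▒▓▓▓▒▒▒▓▓▓▒             ┃━━━━━
━━━━━━━━━━━━━━━━━━━━━━━━━━━━━┛     
                                   


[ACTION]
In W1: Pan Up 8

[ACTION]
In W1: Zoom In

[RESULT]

                                   
            ┏━━━━━━━━━━━━━━━━━━━━━━
━━━━━━━━━━━━━━━━━━━━━━━━━━━━━┓     
wer                          ┃─────
─────────────────────────────┨     
▓▓▓▒▒▒▒▒▒▓▓▓▓▓▓▒▒▒▒▒▒▓▓▓▓▓▓▒▒┃     
▓▓▓▒▒▒▒▒▒▓▓▓▓▓▓▒▒▒▒▒▒▓▓▓▓▓▓▒▒┃     
▓▓▓▒▒▒▒▒▒▓▓▓▓▓▓▒▒▒▒▒▒▓▓▓▓▓▓▒▒┃     
▓▓▓▒▒▒▒▒▒▓▓▓▓▓▓▒▒▒▒▒▒▓▓▓▓▓▓▒▒┃     
▓▓▓▒▒▒▒▒▒▓▓▓▓▓▓▒▒▒▒▒▒▓▓▓▓▓▓▒▒┃     
▓▓▓▒▒▒▒▒▒▓▓▓▓▓▓▒▒▒▒▒▒▓▓▓▓▓▓▒▒┃     
▒▒▒▓▓▓▓▓▓▒▒▒▒▒▒▓▓▓▓▓▓▒▒▒▒▒▒▓▓┃     
▒▒▒▓▓▓▓▓▓▒▒▒▒▒▒▓▓▓▓▓▓▒▒▒▒▒▒▓▓┃━━━━━
━━━━━━━━━━━━━━━━━━━━━━━━━━━━━┛     
                                   


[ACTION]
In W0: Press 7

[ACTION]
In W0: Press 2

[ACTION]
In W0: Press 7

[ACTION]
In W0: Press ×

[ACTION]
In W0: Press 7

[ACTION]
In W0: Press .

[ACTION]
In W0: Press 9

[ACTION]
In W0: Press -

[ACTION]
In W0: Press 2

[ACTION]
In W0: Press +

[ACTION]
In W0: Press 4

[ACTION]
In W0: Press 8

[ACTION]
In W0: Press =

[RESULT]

                                   
            ┏━━━━━━━━━━━━━━━━━━━━━━
━━━━━━━━━━━━━━━━━━━━━━━━━━━━━┓     
wer                          ┃─────
─────────────────────────────┨    5
▓▓▓▒▒▒▒▒▒▓▓▓▓▓▓▒▒▒▒▒▒▓▓▓▓▓▓▒▒┃     
▓▓▓▒▒▒▒▒▒▓▓▓▓▓▓▒▒▒▒▒▒▓▓▓▓▓▓▒▒┃     
▓▓▓▒▒▒▒▒▒▓▓▓▓▓▓▒▒▒▒▒▒▓▓▓▓▓▓▒▒┃     
▓▓▓▒▒▒▒▒▒▓▓▓▓▓▓▒▒▒▒▒▒▓▓▓▓▓▓▒▒┃     
▓▓▓▒▒▒▒▒▒▓▓▓▓▓▓▒▒▒▒▒▒▓▓▓▓▓▓▒▒┃     
▓▓▓▒▒▒▒▒▒▓▓▓▓▓▓▒▒▒▒▒▒▓▓▓▓▓▓▒▒┃     
▒▒▒▓▓▓▓▓▓▒▒▒▒▒▒▓▓▓▓▓▓▒▒▒▒▒▒▓▓┃     
▒▒▒▓▓▓▓▓▓▒▒▒▒▒▒▓▓▓▓▓▓▒▒▒▒▒▒▓▓┃━━━━━
━━━━━━━━━━━━━━━━━━━━━━━━━━━━━┛     
                                   


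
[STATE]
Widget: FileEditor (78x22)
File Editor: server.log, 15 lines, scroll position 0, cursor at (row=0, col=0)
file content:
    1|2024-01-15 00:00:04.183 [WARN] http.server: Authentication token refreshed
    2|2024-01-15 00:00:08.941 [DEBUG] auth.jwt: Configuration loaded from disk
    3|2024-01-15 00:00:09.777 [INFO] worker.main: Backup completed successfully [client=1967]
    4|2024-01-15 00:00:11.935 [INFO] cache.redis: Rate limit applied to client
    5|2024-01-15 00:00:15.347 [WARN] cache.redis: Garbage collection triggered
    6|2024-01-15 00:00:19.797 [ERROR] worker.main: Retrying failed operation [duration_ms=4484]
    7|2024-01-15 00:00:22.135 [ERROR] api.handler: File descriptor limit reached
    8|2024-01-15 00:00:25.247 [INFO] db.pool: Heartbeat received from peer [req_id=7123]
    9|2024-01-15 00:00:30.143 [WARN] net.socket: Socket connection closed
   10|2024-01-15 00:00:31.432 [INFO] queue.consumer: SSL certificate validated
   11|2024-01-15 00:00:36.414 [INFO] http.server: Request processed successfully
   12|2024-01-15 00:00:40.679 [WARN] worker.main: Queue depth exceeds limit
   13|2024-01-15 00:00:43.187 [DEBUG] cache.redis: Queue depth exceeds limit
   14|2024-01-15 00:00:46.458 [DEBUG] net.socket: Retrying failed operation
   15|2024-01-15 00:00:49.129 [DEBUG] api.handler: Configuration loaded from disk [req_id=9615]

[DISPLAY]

█024-01-15 00:00:04.183 [WARN] http.server: Authentication token refreshed   ▲
2024-01-15 00:00:08.941 [DEBUG] auth.jwt: Configuration loaded from disk     █
2024-01-15 00:00:09.777 [INFO] worker.main: Backup completed successfully [cl░
2024-01-15 00:00:11.935 [INFO] cache.redis: Rate limit applied to client     ░
2024-01-15 00:00:15.347 [WARN] cache.redis: Garbage collection triggered     ░
2024-01-15 00:00:19.797 [ERROR] worker.main: Retrying failed operation [durat░
2024-01-15 00:00:22.135 [ERROR] api.handler: File descriptor limit reached   ░
2024-01-15 00:00:25.247 [INFO] db.pool: Heartbeat received from peer [req_id=░
2024-01-15 00:00:30.143 [WARN] net.socket: Socket connection closed          ░
2024-01-15 00:00:31.432 [INFO] queue.consumer: SSL certificate validated     ░
2024-01-15 00:00:36.414 [INFO] http.server: Request processed successfully   ░
2024-01-15 00:00:40.679 [WARN] worker.main: Queue depth exceeds limit        ░
2024-01-15 00:00:43.187 [DEBUG] cache.redis: Queue depth exceeds limit       ░
2024-01-15 00:00:46.458 [DEBUG] net.socket: Retrying failed operation        ░
2024-01-15 00:00:49.129 [DEBUG] api.handler: Configuration loaded from disk [░
                                                                             ░
                                                                             ░
                                                                             ░
                                                                             ░
                                                                             ░
                                                                             ░
                                                                             ▼


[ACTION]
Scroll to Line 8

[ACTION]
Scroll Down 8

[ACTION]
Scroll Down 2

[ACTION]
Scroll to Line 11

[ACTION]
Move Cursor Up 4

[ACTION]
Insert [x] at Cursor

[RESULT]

x█024-01-15 00:00:04.183 [WARN] http.server: Authentication token refreshed  ▲
2024-01-15 00:00:08.941 [DEBUG] auth.jwt: Configuration loaded from disk     █
2024-01-15 00:00:09.777 [INFO] worker.main: Backup completed successfully [cl░
2024-01-15 00:00:11.935 [INFO] cache.redis: Rate limit applied to client     ░
2024-01-15 00:00:15.347 [WARN] cache.redis: Garbage collection triggered     ░
2024-01-15 00:00:19.797 [ERROR] worker.main: Retrying failed operation [durat░
2024-01-15 00:00:22.135 [ERROR] api.handler: File descriptor limit reached   ░
2024-01-15 00:00:25.247 [INFO] db.pool: Heartbeat received from peer [req_id=░
2024-01-15 00:00:30.143 [WARN] net.socket: Socket connection closed          ░
2024-01-15 00:00:31.432 [INFO] queue.consumer: SSL certificate validated     ░
2024-01-15 00:00:36.414 [INFO] http.server: Request processed successfully   ░
2024-01-15 00:00:40.679 [WARN] worker.main: Queue depth exceeds limit        ░
2024-01-15 00:00:43.187 [DEBUG] cache.redis: Queue depth exceeds limit       ░
2024-01-15 00:00:46.458 [DEBUG] net.socket: Retrying failed operation        ░
2024-01-15 00:00:49.129 [DEBUG] api.handler: Configuration loaded from disk [░
                                                                             ░
                                                                             ░
                                                                             ░
                                                                             ░
                                                                             ░
                                                                             ░
                                                                             ▼


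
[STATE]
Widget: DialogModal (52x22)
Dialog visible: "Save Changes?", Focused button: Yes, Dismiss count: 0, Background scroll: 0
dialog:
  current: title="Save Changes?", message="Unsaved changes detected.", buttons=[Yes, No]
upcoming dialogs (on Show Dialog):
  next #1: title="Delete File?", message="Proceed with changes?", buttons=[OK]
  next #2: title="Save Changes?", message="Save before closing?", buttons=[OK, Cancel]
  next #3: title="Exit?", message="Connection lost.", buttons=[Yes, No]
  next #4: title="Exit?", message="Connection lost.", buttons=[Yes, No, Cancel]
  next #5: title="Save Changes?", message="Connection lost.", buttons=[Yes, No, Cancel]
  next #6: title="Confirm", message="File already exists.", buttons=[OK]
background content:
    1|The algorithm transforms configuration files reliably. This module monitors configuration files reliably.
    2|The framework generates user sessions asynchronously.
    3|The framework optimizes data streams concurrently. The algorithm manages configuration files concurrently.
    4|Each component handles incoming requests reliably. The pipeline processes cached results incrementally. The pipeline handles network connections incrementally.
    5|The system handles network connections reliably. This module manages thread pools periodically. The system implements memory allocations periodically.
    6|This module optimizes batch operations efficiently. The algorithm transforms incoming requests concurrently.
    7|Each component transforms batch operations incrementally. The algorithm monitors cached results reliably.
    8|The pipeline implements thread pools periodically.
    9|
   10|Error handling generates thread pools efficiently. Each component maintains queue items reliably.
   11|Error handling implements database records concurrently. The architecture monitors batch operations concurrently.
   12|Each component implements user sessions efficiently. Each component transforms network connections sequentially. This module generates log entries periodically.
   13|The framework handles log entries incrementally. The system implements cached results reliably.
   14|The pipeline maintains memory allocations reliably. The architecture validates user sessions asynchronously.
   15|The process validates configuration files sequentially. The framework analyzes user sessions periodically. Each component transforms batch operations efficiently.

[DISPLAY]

The algorithm transforms configuration files reliabl
The framework generates user sessions asynchronously
The framework optimizes data streams concurrently. T
Each component handles incoming requests reliably. T
The system handles network connections reliably. Thi
This module optimizes batch operations efficiently. 
Each component transforms batch operations increment
The pipeline implements thread pools periodically.  
           ┌───────────────────────────┐            
Error handl│       Save Changes?       │ficiently. E
Error handl│ Unsaved changes detected. │ds concurren
Each compon│         [Yes]  No         │efficiently.
The framewo└───────────────────────────┘entally. The
The pipeline maintains memory allocations reliably. 
The process validates configuration files sequential
                                                    
                                                    
                                                    
                                                    
                                                    
                                                    
                                                    


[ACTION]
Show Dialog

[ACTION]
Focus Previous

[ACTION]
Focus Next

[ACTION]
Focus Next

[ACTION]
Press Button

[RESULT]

The algorithm transforms configuration files reliabl
The framework generates user sessions asynchronously
The framework optimizes data streams concurrently. T
Each component handles incoming requests reliably. T
The system handles network connections reliably. Thi
This module optimizes batch operations efficiently. 
Each component transforms batch operations increment
The pipeline implements thread pools periodically.  
                                                    
Error handling generates thread pools efficiently. E
Error handling implements database records concurren
Each component implements user sessions efficiently.
The framework handles log entries incrementally. The
The pipeline maintains memory allocations reliably. 
The process validates configuration files sequential
                                                    
                                                    
                                                    
                                                    
                                                    
                                                    
                                                    


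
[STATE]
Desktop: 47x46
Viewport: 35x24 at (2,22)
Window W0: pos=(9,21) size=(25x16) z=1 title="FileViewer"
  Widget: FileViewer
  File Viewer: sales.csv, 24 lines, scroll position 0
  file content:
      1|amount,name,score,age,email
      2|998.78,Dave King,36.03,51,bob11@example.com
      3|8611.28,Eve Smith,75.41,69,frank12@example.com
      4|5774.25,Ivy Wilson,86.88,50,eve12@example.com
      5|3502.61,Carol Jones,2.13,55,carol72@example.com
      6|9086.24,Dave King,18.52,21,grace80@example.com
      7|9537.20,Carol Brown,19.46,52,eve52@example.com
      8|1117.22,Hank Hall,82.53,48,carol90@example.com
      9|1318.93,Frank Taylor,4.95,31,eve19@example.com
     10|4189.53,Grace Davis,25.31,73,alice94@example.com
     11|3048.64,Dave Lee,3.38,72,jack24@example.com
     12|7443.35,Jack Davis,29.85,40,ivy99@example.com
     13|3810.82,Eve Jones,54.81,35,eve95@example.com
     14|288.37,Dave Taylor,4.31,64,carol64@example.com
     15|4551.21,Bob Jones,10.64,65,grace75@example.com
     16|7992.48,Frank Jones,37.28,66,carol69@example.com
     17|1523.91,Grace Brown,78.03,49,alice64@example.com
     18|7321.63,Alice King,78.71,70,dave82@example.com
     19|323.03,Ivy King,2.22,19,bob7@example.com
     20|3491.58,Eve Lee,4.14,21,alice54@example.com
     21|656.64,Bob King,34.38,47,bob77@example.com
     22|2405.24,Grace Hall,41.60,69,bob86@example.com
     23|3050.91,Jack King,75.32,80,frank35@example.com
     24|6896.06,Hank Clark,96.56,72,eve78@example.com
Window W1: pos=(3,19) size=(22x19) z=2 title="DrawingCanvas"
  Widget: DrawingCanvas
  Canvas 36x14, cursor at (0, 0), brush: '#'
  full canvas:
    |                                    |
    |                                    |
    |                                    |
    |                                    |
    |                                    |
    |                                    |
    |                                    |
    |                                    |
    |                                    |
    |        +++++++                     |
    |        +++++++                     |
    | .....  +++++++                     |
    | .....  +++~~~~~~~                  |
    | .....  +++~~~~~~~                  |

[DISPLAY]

 ┃+                   ┃        ┃   
 ┃                    ┃────────┨   
 ┃                    ┃re,age,▲┃   
 ┃                    ┃g,36.03█┃   
 ┃                    ┃th,75.4░┃   
 ┃                    ┃son,86.░┃   
 ┃                    ┃ones,2.░┃   
 ┃                    ┃ng,18.5░┃   
 ┃                    ┃rown,19░┃   
 ┃        +++++++     ┃ll,82.5░┃   
 ┃        +++++++     ┃aylor,4░┃   
 ┃ .....  +++++++     ┃avis,25░┃   
 ┃ .....  +++~~~~~~~  ┃e,3.38,░┃   
 ┃ .....  +++~~~~~~~  ┃vis,29.▼┃   
 ┃                    ┃━━━━━━━━┛   
 ┗━━━━━━━━━━━━━━━━━━━━┛            
                                   
                                   
                                   
                                   
                                   
                                   
                                   
                                   


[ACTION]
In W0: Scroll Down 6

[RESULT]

 ┃+                   ┃        ┃   
 ┃                    ┃────────┨   
 ┃                    ┃rown,19▲┃   
 ┃                    ┃ll,82.5░┃   
 ┃                    ┃aylor,4░┃   
 ┃                    ┃avis,25░┃   
 ┃                    ┃e,3.38,░┃   
 ┃                    ┃vis,29.░┃   
 ┃                    ┃es,54.8█┃   
 ┃        +++++++     ┃lor,4.3░┃   
 ┃        +++++++     ┃es,10.6░┃   
 ┃ .....  +++++++     ┃ones,37░┃   
 ┃ .....  +++~~~~~~~  ┃rown,78░┃   
 ┃ .....  +++~~~~~~~  ┃ing,78.▼┃   
 ┃                    ┃━━━━━━━━┛   
 ┗━━━━━━━━━━━━━━━━━━━━┛            
                                   
                                   
                                   
                                   
                                   
                                   
                                   
                                   


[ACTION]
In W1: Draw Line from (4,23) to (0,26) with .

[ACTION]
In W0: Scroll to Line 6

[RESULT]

 ┃+                   ┃        ┃   
 ┃                    ┃────────┨   
 ┃                    ┃ng,18.5▲┃   
 ┃                    ┃rown,19░┃   
 ┃                    ┃ll,82.5░┃   
 ┃                    ┃aylor,4░┃   
 ┃                    ┃avis,25░┃   
 ┃                    ┃e,3.38,█┃   
 ┃                    ┃vis,29.░┃   
 ┃        +++++++     ┃es,54.8░┃   
 ┃        +++++++     ┃lor,4.3░┃   
 ┃ .....  +++++++     ┃es,10.6░┃   
 ┃ .....  +++~~~~~~~  ┃ones,37░┃   
 ┃ .....  +++~~~~~~~  ┃rown,78▼┃   
 ┃                    ┃━━━━━━━━┛   
 ┗━━━━━━━━━━━━━━━━━━━━┛            
                                   
                                   
                                   
                                   
                                   
                                   
                                   
                                   


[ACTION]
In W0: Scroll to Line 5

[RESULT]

 ┃+                   ┃        ┃   
 ┃                    ┃────────┨   
 ┃                    ┃ones,2.▲┃   
 ┃                    ┃ng,18.5░┃   
 ┃                    ┃rown,19░┃   
 ┃                    ┃ll,82.5░┃   
 ┃                    ┃aylor,4█┃   
 ┃                    ┃avis,25░┃   
 ┃                    ┃e,3.38,░┃   
 ┃        +++++++     ┃vis,29.░┃   
 ┃        +++++++     ┃es,54.8░┃   
 ┃ .....  +++++++     ┃lor,4.3░┃   
 ┃ .....  +++~~~~~~~  ┃es,10.6░┃   
 ┃ .....  +++~~~~~~~  ┃ones,37▼┃   
 ┃                    ┃━━━━━━━━┛   
 ┗━━━━━━━━━━━━━━━━━━━━┛            
                                   
                                   
                                   
                                   
                                   
                                   
                                   
                                   


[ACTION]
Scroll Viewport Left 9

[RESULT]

   ┃+                   ┃        ┃ 
   ┃                    ┃────────┨ 
   ┃                    ┃ones,2.▲┃ 
   ┃                    ┃ng,18.5░┃ 
   ┃                    ┃rown,19░┃ 
   ┃                    ┃ll,82.5░┃ 
   ┃                    ┃aylor,4█┃ 
   ┃                    ┃avis,25░┃ 
   ┃                    ┃e,3.38,░┃ 
   ┃        +++++++     ┃vis,29.░┃ 
   ┃        +++++++     ┃es,54.8░┃ 
   ┃ .....  +++++++     ┃lor,4.3░┃ 
   ┃ .....  +++~~~~~~~  ┃es,10.6░┃ 
   ┃ .....  +++~~~~~~~  ┃ones,37▼┃ 
   ┃                    ┃━━━━━━━━┛ 
   ┗━━━━━━━━━━━━━━━━━━━━┛          
                                   
                                   
                                   
                                   
                                   
                                   
                                   
                                   


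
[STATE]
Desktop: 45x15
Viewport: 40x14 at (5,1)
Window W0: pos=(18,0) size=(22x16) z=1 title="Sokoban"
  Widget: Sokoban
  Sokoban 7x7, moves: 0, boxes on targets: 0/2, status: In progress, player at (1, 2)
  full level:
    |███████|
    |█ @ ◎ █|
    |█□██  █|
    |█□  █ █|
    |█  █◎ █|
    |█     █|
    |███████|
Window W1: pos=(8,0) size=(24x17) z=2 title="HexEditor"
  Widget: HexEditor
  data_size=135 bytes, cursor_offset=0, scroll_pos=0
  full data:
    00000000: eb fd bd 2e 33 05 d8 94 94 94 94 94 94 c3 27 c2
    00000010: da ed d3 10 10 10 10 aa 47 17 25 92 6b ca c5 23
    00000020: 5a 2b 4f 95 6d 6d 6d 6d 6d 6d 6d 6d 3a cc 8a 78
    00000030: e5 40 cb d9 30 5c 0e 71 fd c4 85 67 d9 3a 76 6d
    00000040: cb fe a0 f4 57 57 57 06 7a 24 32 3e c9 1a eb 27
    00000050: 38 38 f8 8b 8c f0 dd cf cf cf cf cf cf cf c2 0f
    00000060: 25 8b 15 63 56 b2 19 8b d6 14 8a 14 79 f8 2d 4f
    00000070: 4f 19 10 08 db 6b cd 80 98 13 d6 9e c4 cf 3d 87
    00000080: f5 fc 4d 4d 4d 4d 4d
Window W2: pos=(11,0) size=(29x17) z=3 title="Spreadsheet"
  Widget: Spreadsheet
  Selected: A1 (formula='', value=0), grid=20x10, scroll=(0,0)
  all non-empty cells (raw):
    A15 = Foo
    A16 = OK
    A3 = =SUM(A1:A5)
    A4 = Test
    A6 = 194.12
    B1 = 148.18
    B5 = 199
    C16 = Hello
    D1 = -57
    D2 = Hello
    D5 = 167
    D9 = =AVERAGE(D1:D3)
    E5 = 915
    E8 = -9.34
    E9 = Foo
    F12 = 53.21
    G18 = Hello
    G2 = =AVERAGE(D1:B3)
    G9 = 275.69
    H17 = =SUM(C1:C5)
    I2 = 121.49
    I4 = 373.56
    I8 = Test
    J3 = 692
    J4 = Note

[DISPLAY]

   ┃ H┃ Spreadsheet               ┃     
   ┠──┠───────────────────────────┨     
   ┃00┃A1:                        ┃     
   ┃00┃       A       B       C   ┃     
   ┃00┃---------------------------┃     
   ┃00┃  1      [0]  148.18       ┃     
   ┃00┃  2        0       0       ┃     
   ┃00┃  3 #CIRC!         0       ┃     
   ┃00┃  4 Test           0       ┃     
   ┃00┃  5        0     199       ┃     
   ┃00┃  6   194.12       0       ┃     
   ┃  ┃  7        0       0       ┃     
   ┃  ┃  8        0       0       ┃     
   ┃  ┃  9        0       0       ┃     


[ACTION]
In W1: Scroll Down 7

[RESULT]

   ┃ H┃ Spreadsheet               ┃     
   ┠──┠───────────────────────────┨     
   ┃00┃A1:                        ┃     
   ┃00┃       A       B       C   ┃     
   ┃  ┃---------------------------┃     
   ┃  ┃  1      [0]  148.18       ┃     
   ┃  ┃  2        0       0       ┃     
   ┃  ┃  3 #CIRC!         0       ┃     
   ┃  ┃  4 Test           0       ┃     
   ┃  ┃  5        0     199       ┃     
   ┃  ┃  6   194.12       0       ┃     
   ┃  ┃  7        0       0       ┃     
   ┃  ┃  8        0       0       ┃     
   ┃  ┃  9        0       0       ┃     


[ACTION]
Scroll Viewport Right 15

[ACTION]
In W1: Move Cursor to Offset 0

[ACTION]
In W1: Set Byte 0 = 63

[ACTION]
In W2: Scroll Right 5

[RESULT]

   ┃ H┃ Spreadsheet               ┃     
   ┠──┠───────────────────────────┨     
   ┃00┃A1:                        ┃     
   ┃00┃       F       G       H   ┃     
   ┃  ┃---------------------------┃     
   ┃  ┃  1        0       0       ┃     
   ┃  ┃  2        0   11.40       ┃     
   ┃  ┃  3        0       0       ┃     
   ┃  ┃  4        0       0       ┃     
   ┃  ┃  5        0       0       ┃     
   ┃  ┃  6        0       0       ┃     
   ┃  ┃  7        0       0       ┃     
   ┃  ┃  8        0       0       ┃     
   ┃  ┃  9        0  275.69       ┃     


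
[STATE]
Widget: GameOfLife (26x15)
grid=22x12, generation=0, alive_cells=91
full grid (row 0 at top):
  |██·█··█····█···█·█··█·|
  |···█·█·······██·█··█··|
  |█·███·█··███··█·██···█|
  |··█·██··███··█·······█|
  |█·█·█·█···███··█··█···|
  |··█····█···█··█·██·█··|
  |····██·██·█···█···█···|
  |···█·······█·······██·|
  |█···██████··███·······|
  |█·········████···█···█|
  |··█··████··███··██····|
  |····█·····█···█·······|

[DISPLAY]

Gen: 0                    
██·█··█····█···█·█··█·    
···█·█·······██·█··█··    
█·███·█··███··█·██···█    
··█·██··███··█·······█    
█·█·█·█···███··█··█···    
··█····█···█··█·██·█··    
····██·██·█···█···█···    
···█·······█·······██·    
█···██████··███·······    
█·········████···█···█    
··█··████··███··██····    
····█·····█···█·······    
                          
                          


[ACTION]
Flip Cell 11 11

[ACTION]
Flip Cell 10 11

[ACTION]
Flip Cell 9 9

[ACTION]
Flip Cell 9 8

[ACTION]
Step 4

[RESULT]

Gen: 4                    
··█···················    
·███····█··██·····██··    
·█······█·█·█·····██··    
·█·····█·██···········    
··██··················    
·███······██··········    
·········█···█·██···█·    
····█··█·······█····█·    
·······█·········█··█·    
·····█·········█·█····    
······██·█·█···█·█····    
········█·█··█··█·····    
                          
                          
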